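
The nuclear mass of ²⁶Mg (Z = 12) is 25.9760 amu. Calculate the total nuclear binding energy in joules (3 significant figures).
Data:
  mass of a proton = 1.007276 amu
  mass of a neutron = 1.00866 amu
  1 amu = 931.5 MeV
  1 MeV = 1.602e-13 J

With 12 protons and 14 neutrons (A = 26):
Σm = 12·m_p + 14·m_n = 12.087312 + 14.12124 = 26.208552 amu
Mass defect Δm = 26.208552 − 25.9760 = 0.232552 amu
Binding energy = Δm·c² = 0.232552 × 931.5 MeV/amu = 216.622 MeV
In joules: 216.622 MeV × 1.602e-13 J/MeV = 3.4703e-11 J

3.47e-11 J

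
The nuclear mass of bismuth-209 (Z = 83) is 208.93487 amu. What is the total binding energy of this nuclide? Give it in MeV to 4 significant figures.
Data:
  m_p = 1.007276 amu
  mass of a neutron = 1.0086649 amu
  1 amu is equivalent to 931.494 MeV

With 83 protons and 126 neutrons (A = 209):
Mass of separated nucleons = 83(1.007276) + 126(1.0086649) = 83.603908 + 127.0917774 = 210.6956854 amu
Mass defect Δm = 210.6956854 − 208.93487 = 1.7608154 amu
Converting to energy: 1.7608154 amu × 931.494 MeV/amu = 1640.19 MeV

1640 MeV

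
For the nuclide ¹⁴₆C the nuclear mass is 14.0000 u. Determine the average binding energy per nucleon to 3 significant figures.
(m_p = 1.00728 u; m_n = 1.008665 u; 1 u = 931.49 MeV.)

7.52 MeV/nucleon

Σm = 6·m_p + 8·m_n = 6.04368 + 8.069320 = 14.113000 u
The mass defect is 14.113000 − 14.0000 = 0.113000 u.
Binding energy = Δm·c² = 0.113000 × 931.49 MeV/u = 105.258 MeV
BE/A = 105.258 MeV / 14 = 7.518 MeV/nucleon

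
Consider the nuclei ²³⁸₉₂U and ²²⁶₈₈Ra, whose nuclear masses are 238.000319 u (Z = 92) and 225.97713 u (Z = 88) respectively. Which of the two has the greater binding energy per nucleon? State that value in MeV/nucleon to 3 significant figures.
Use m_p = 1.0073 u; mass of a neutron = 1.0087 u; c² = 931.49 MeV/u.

²²⁶₈₈Ra; 7.69 MeV/nucleon

²³⁸₉₂U: Σm = 92(1.0073) + 146(1.0087) = 239.9418 u; Δm = 1.941481 u; E_B = 1808.5 MeV; E_B/A = 7.599 MeV
²²⁶₈₈Ra: Σm = 88(1.0073) + 138(1.0087) = 227.8430 u; Δm = 1.86587 u; E_B = 1738.0 MeV; E_B/A = 7.690 MeV
²²⁶₈₈Ra has the higher binding energy per nucleon, so it is the more tightly bound nucleus.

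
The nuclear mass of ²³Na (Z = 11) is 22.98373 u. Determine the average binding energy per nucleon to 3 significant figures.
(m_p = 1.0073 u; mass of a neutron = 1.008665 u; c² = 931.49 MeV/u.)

8.12 MeV/nucleon

With 11 protons and 12 neutrons (A = 23):
Mass of separated nucleons = 11(1.0073) + 12(1.008665) = 11.0803 + 12.103980 = 23.184280 u
Δm = 23.184280 − 22.98373 = 0.200550 u
Binding energy = Δm·c² = 0.200550 × 931.49 MeV/u = 186.810 MeV
Per nucleon: 186.810 / 23 = 8.122 MeV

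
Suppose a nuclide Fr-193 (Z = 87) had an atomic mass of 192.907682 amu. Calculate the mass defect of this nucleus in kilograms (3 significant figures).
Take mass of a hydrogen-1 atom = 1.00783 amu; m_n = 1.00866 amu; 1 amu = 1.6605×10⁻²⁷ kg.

2.81e-27 kg

Mass of separated nucleons = 87(1.00783) + 106(1.00866) = 87.68121 + 106.91796 = 194.59917 amu
The mass defect is 194.59917 − 192.907682 = 1.691488 amu.
In SI units: 1.691488 amu × 1.6605×10⁻²⁷ kg/amu = 2.8087e-27 kg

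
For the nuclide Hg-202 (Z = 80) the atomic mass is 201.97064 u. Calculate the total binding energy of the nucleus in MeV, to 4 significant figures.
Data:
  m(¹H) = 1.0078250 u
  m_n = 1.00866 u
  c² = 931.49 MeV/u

Z = 80, so N = A − Z = 202 − 80 = 122.
Mass of separated nucleons = 80(1.0078250) + 122(1.00866) = 80.6260000 + 123.05652 = 203.6825200 u
Mass defect Δm = 203.6825200 − 201.97064 = 1.7118800 u
E_B = 1.7118800 × 931.49 = 1594.60 MeV

1595 MeV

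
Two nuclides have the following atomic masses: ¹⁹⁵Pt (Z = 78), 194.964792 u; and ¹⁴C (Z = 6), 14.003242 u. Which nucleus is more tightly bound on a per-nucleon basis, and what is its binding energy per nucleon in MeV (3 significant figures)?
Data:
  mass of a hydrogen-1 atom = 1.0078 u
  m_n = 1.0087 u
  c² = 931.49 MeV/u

¹⁹⁵Pt; 7.94 MeV/nucleon

¹⁹⁵Pt: Σm = 78(1.0078) + 117(1.0087) = 196.6263 u; Δm = 1.661508 u; E_B = 1547.7 MeV; E_B/A = 7.937 MeV
¹⁴C: Σm = 6(1.0078) + 8(1.0087) = 14.1164 u; Δm = 0.113158 u; E_B = 105.41 MeV; E_B/A = 7.529 MeV
¹⁹⁵Pt has the higher binding energy per nucleon, so it is the more tightly bound nucleus.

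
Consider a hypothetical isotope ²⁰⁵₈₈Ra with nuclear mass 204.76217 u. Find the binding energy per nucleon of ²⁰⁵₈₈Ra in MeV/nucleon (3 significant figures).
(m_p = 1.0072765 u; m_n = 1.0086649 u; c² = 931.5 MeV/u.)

8.60 MeV/nucleon

With 88 protons and 117 neutrons (A = 205):
Σm = 88·m_p + 117·m_n = 88.6403320 + 118.0137933 = 206.6541253 u
Mass defect Δm = 206.6541253 − 204.76217 = 1.8919553 u
Binding energy = Δm·c² = 1.8919553 × 931.5 MeV/u = 1762.36 MeV
BE/A = 1762.36 MeV / 205 = 8.597 MeV/nucleon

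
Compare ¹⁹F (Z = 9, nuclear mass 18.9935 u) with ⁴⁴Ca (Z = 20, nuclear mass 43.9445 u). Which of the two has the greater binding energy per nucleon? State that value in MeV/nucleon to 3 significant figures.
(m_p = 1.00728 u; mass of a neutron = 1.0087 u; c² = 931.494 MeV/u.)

¹⁹F: Σm = 9(1.00728) + 10(1.0087) = 19.15252 u; Δm = 0.15902 u; E_B = 148.13 MeV; E_B/A = 7.796 MeV
⁴⁴Ca: Σm = 20(1.00728) + 24(1.0087) = 44.35440 u; Δm = 0.40990 u; E_B = 381.82 MeV; E_B/A = 8.678 MeV
⁴⁴Ca has the higher binding energy per nucleon, so it is the more tightly bound nucleus.

⁴⁴Ca; 8.68 MeV/nucleon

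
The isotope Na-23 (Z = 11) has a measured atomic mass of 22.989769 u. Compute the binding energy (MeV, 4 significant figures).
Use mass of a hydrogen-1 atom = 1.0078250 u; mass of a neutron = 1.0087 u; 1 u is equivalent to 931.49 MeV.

Σm = 11·m(¹H) + 12·m_n = 11.0860750 + 12.1044 = 23.1904750 u
The mass defect is 23.1904750 − 22.989769 = 0.2007060 u.
Binding energy = Δm·c² = 0.2007060 × 931.49 MeV/u = 186.956 MeV

187.0 MeV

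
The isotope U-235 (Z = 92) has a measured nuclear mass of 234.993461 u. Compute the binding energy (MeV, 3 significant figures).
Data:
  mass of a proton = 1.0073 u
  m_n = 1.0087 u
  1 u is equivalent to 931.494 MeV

With 92 protons and 143 neutrons (A = 235):
Mass of separated nucleons = 92(1.0073) + 143(1.0087) = 92.6716 + 144.2441 = 236.9157 u
Mass defect Δm = 236.9157 − 234.993461 = 1.922239 u
Converting to energy: 1.922239 u × 931.494 MeV/u = 1790.55 MeV

1790 MeV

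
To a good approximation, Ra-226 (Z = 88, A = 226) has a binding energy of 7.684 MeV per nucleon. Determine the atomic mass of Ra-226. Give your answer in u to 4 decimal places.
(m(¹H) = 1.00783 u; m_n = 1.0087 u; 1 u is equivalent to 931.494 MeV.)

226.0253 u

Total binding energy = 226 × 7.684 = 1736.584 MeV
Mass defect = 1736.584 MeV / (931.494 MeV/u) = 1.864300 u
Constituent mass = 88(1.00783) + 138(1.0087) = 227.88964 u
Atomic mass = 227.88964 − 1.864300 = 226.025340 u ≈ 226.0253 u (to 4 decimal places)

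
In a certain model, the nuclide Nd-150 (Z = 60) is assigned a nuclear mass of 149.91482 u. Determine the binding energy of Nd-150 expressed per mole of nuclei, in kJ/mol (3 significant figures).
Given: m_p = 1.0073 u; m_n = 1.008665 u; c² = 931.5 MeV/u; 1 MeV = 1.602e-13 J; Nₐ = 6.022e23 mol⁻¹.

Mass of separated nucleons = 60(1.0073) + 90(1.008665) = 60.4380 + 90.779850 = 151.217850 u
Mass defect Δm = 151.217850 − 149.91482 = 1.303030 u
Converting to energy: 1.303030 u × 931.5 MeV/u = 1213.77 MeV
Per nucleus in joules: 1213.77 MeV × 1.602e-13 J/MeV = 1.9445e-10 J
Per mole: 1.9445e-10 J × 6.022e23 mol⁻¹ = 1.1710e+14 J/mol

1.17e+11 kJ/mol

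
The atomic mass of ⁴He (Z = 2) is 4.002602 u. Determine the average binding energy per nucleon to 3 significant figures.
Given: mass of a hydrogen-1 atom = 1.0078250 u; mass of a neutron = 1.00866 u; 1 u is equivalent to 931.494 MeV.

Z = 2, so N = A − Z = 4 − 2 = 2.
Mass of separated nucleons = 2(1.0078250) + 2(1.00866) = 2.0156500 + 2.01732 = 4.0329700 u
Mass defect Δm = 4.0329700 − 4.002602 = 0.0303680 u
Binding energy = Δm·c² = 0.0303680 × 931.494 MeV/u = 28.2876 MeV
BE/A = 28.2876 MeV / 4 = 7.072 MeV/nucleon

7.07 MeV/nucleon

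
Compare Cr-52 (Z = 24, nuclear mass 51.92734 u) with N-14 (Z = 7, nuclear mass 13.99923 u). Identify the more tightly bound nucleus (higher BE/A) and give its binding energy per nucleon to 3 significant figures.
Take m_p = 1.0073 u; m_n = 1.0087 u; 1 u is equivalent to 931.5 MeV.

Cr-52: Σm = 24(1.0073) + 28(1.0087) = 52.4188 u; Δm = 0.49146 u; E_B = 457.79 MeV; E_B/A = 8.804 MeV
N-14: Σm = 7(1.0073) + 7(1.0087) = 14.1120 u; Δm = 0.11277 u; E_B = 105.045 MeV; E_B/A = 7.503 MeV
Cr-52 has the higher binding energy per nucleon, so it is the more tightly bound nucleus.

Cr-52; 8.80 MeV/nucleon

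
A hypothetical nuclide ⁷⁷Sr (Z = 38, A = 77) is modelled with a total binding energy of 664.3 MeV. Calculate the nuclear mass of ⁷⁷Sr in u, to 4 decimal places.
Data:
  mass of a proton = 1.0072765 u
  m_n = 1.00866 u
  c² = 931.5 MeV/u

76.9011 u

Mass defect = 664.3 MeV / (931.5 MeV/u) = 0.713151 u
Constituent mass = 38(1.0072765) + 39(1.00866) = 77.6142470 u
Nuclear mass = 77.6142470 − 0.713151 = 76.9010960 u ≈ 76.9011 u (to 4 decimal places)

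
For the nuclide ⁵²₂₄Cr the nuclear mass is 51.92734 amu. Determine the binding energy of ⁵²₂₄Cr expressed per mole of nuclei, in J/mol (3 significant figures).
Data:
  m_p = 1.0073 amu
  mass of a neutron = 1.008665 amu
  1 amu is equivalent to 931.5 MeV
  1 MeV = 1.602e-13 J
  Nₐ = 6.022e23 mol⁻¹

Z = 24, so N = A − Z = 52 − 24 = 28.
Σm = 24·m_p + 28·m_n = 24.1752 + 28.242620 = 52.417820 amu
Δm = 52.417820 − 51.92734 = 0.490480 amu
Binding energy = Δm·c² = 0.490480 × 931.5 MeV/amu = 456.882 MeV
Per nucleus in joules: 456.882 MeV × 1.602e-13 J/MeV = 7.3192e-11 J
Per mole: 7.3192e-11 J × 6.022e23 mol⁻¹ = 4.4076e+13 J/mol

4.41e+13 J/mol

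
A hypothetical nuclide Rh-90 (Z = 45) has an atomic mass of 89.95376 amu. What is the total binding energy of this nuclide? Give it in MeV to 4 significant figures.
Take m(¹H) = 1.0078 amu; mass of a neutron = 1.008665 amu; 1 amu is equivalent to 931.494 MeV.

733.2 MeV

Z = 45, so N = A − Z = 90 − 45 = 45.
Total constituent mass: 45 × 1.0078 + 45 × 1.008665 = 90.740925 amu
Mass defect Δm = 90.740925 − 89.95376 = 0.787165 amu
Binding energy = Δm·c² = 0.787165 × 931.494 MeV/amu = 733.239 MeV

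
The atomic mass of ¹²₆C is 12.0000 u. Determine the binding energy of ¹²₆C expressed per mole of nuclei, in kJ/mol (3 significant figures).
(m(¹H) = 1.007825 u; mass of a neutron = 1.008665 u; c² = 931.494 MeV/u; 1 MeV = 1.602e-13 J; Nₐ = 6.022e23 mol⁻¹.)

Mass of separated nucleons = 6(1.007825) + 6(1.008665) = 6.046950 + 6.051990 = 12.098940 u
Δm = 12.098940 − 12.0000 = 0.098940 u
E_B = 0.098940 × 931.494 = 92.1620 MeV
Per nucleus in joules: 92.1620 MeV × 1.602e-13 J/MeV = 1.4764e-11 J
Per mole: 1.4764e-11 J × 6.022e23 mol⁻¹ = 8.8909e+12 J/mol

8.89e+09 kJ/mol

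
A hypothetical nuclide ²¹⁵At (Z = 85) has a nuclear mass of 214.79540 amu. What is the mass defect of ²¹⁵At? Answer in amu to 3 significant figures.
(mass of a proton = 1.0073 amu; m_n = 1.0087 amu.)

Z = 85, so N = A − Z = 215 − 85 = 130.
Σm = 85·m_p + 130·m_n = 85.6205 + 131.1310 = 216.7515 amu
Mass defect Δm = 216.7515 − 214.79540 = 1.95610 amu

1.96 amu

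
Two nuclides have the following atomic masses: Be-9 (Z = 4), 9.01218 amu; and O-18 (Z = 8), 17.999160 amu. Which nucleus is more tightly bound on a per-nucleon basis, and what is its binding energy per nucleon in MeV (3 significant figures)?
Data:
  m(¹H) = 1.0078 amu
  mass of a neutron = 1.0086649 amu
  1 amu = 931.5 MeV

Be-9: Σm = 4(1.0078) + 5(1.0086649) = 9.0745245 amu; Δm = 0.0623445 amu; E_B = 58.074 MeV; E_B/A = 6.453 MeV
O-18: Σm = 8(1.0078) + 10(1.0086649) = 18.1490490 amu; Δm = 0.1498890 amu; E_B = 139.62 MeV; E_B/A = 7.757 MeV
O-18 has the higher binding energy per nucleon, so it is the more tightly bound nucleus.

O-18; 7.76 MeV/nucleon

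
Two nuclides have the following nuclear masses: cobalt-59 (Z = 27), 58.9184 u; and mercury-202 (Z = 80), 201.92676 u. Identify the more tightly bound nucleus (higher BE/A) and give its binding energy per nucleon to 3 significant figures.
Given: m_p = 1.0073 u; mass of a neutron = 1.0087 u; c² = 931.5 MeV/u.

cobalt-59; 8.80 MeV/nucleon

cobalt-59: Σm = 27(1.0073) + 32(1.0087) = 59.4755 u; Δm = 0.5571 u; E_B = 518.94 MeV; E_B/A = 8.796 MeV
mercury-202: Σm = 80(1.0073) + 122(1.0087) = 203.6454 u; Δm = 1.71864 u; E_B = 1600.9 MeV; E_B/A = 7.925 MeV
cobalt-59 has the higher binding energy per nucleon, so it is the more tightly bound nucleus.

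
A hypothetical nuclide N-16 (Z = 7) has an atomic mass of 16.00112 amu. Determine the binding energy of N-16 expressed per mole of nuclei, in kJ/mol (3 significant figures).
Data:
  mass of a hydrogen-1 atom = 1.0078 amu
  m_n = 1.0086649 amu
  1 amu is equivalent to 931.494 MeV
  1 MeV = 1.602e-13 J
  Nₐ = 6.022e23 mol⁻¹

1.18e+10 kJ/mol

With 7 protons and 9 neutrons (A = 16):
Mass of separated nucleons = 7(1.0078) + 9(1.0086649) = 7.0546 + 9.0779841 = 16.1325841 amu
The mass defect is 16.1325841 − 16.00112 = 0.1314641 amu.
E_B = 0.1314641 × 931.494 = 122.458 MeV
Per nucleus in joules: 122.458 MeV × 1.602e-13 J/MeV = 1.9618e-11 J
Per mole: 1.9618e-11 J × 6.022e23 mol⁻¹ = 1.1814e+13 J/mol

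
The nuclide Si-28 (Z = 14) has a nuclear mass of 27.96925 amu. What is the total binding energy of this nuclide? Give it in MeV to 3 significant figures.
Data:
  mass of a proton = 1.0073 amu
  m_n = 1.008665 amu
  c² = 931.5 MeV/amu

Mass of separated nucleons = 14(1.0073) + 14(1.008665) = 14.1022 + 14.121310 = 28.223510 amu
The mass defect is 28.223510 − 27.96925 = 0.254260 amu.
Converting to energy: 0.254260 amu × 931.5 MeV/amu = 236.843 MeV

237 MeV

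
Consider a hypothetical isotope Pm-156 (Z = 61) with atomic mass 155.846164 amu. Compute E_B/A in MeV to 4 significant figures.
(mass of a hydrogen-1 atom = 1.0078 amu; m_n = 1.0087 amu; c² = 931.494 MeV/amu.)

8.695 MeV/nucleon

With 61 protons and 95 neutrons (A = 156):
Mass of separated nucleons = 61(1.0078) + 95(1.0087) = 61.4758 + 95.8265 = 157.3023 amu
Δm = 157.3023 − 155.846164 = 1.456136 amu
Converting to energy: 1.456136 amu × 931.494 MeV/amu = 1356.38 MeV
Dividing by A = 156 gives 8.695 MeV per nucleon.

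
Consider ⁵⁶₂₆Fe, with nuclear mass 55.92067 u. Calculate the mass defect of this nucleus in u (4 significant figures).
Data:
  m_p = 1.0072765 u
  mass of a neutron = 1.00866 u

The nucleus contains 26 protons and 56 − 26 = 30 neutrons.
Σm = 26·m_p + 30·m_n = 26.1891890 + 30.25980 = 56.4489890 u
The mass defect is 56.4489890 − 55.92067 = 0.5283190 u.

0.5283 u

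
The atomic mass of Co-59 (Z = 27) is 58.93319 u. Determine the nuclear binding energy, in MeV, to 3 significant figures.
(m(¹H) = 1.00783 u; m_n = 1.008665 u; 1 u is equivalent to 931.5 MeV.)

517 MeV

With 27 protons and 32 neutrons (A = 59):
Total constituent mass: 27 × 1.00783 + 32 × 1.008665 = 59.488690 u
Mass defect Δm = 59.488690 − 58.93319 = 0.555500 u
Binding energy = Δm·c² = 0.555500 × 931.5 MeV/u = 517.448 MeV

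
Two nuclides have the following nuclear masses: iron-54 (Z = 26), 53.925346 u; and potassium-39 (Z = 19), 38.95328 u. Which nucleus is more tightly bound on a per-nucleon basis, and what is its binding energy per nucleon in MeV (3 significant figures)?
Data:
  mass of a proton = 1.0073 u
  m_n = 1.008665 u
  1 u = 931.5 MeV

iron-54; 8.75 MeV/nucleon

iron-54: Σm = 26(1.0073) + 28(1.008665) = 54.432420 u; Δm = 0.507074 u; E_B = 472.34 MeV; E_B/A = 8.747 MeV
potassium-39: Σm = 19(1.0073) + 20(1.008665) = 39.312000 u; Δm = 0.358720 u; E_B = 334.15 MeV; E_B/A = 8.568 MeV
iron-54 has the higher binding energy per nucleon, so it is the more tightly bound nucleus.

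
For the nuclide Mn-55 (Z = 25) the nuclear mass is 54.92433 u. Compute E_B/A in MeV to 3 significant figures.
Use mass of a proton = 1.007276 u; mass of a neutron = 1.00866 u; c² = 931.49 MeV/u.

Z = 25, so N = A − Z = 55 − 25 = 30.
Σm = 25·m_p + 30·m_n = 25.181900 + 30.25980 = 55.441700 u
Mass defect Δm = 55.441700 − 54.92433 = 0.517370 u
E_B = 0.517370 × 931.49 = 481.925 MeV
Per nucleon: 481.925 / 55 = 8.762 MeV

8.76 MeV/nucleon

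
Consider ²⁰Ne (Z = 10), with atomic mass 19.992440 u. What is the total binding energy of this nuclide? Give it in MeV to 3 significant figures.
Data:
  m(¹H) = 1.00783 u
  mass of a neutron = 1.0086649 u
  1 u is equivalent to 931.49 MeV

With 10 protons and 10 neutrons (A = 20):
Total constituent mass: 10 × 1.00783 + 10 × 1.0086649 = 20.1649490 u
Δm = 20.1649490 − 19.992440 = 0.1725090 u
Converting to energy: 0.1725090 u × 931.49 MeV/u = 160.690 MeV

161 MeV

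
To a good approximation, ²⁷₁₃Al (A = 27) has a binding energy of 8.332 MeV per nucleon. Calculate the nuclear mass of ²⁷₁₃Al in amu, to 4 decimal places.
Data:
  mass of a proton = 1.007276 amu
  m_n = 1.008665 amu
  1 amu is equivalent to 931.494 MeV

26.9744 amu

Total binding energy = 27 × 8.332 = 224.964 MeV
Mass defect = 224.964 MeV / (931.494 MeV/amu) = 0.241509 amu
Constituent mass = 13(1.007276) + 14(1.008665) = 27.215898 amu
Nuclear mass = 27.215898 − 0.241509 = 26.974389 amu ≈ 26.9744 amu (to 4 decimal places)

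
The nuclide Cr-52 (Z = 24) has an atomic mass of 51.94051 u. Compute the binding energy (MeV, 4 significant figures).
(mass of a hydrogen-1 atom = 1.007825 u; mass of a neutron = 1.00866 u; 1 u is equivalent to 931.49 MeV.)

456.2 MeV

Z = 24, so N = A − Z = 52 − 24 = 28.
Total constituent mass: 24 × 1.007825 + 28 × 1.00866 = 52.430280 u
Δm = 52.430280 − 51.94051 = 0.489770 u
Converting to energy: 0.489770 u × 931.49 MeV/u = 456.216 MeV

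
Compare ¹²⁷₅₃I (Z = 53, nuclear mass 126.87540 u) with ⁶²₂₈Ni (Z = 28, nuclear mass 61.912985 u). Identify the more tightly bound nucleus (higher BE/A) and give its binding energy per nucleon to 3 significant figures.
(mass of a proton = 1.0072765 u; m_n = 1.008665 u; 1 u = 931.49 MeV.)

¹²⁷₅₃I: Σm = 53(1.0072765) + 74(1.008665) = 128.0268645 u; Δm = 1.1514645 u; E_B = 1072.578 MeV; E_B/A = 8.445 MeV
⁶²₂₈Ni: Σm = 28(1.0072765) + 34(1.008665) = 62.4983520 u; Δm = 0.5853670 u; E_B = 545.264 MeV; E_B/A = 8.7946 MeV
⁶²₂₈Ni has the higher binding energy per nucleon, so it is the more tightly bound nucleus.

⁶²₂₈Ni; 8.79 MeV/nucleon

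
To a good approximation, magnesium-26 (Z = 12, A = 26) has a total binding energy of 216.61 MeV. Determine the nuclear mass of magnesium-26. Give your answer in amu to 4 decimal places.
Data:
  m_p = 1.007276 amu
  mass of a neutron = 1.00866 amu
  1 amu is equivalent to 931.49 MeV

Mass defect = 216.61 MeV / (931.49 MeV/amu) = 0.232541 amu
Constituent mass = 12(1.007276) + 14(1.00866) = 26.208552 amu
Nuclear mass = 26.208552 − 0.232541 = 25.976011 amu ≈ 25.9760 amu (to 4 decimal places)

25.9760 amu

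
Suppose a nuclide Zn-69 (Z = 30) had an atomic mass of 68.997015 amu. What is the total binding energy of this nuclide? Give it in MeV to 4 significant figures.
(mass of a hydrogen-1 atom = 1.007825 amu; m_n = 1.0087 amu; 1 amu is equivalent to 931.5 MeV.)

Mass of separated nucleons = 30(1.007825) + 39(1.0087) = 30.234750 + 39.3393 = 69.574050 amu
The mass defect is 69.574050 − 68.997015 = 0.577035 amu.
Converting to energy: 0.577035 amu × 931.5 MeV/amu = 537.508 MeV

537.5 MeV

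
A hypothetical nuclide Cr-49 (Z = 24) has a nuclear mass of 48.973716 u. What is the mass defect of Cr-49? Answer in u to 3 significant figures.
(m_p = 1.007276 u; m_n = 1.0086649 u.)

0.418 u

The nucleus contains 24 protons and 49 − 24 = 25 neutrons.
Mass of separated nucleons = 24(1.007276) + 25(1.0086649) = 24.174624 + 25.2166225 = 49.3912465 u
Mass defect Δm = 49.3912465 − 48.973716 = 0.4175305 u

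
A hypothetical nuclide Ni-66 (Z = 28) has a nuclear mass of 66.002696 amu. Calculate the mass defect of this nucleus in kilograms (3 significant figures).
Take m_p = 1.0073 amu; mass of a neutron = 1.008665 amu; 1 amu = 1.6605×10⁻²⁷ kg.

Z = 28, so N = A − Z = 66 − 28 = 38.
Total constituent mass: 28 × 1.0073 + 38 × 1.008665 = 66.533670 amu
Mass defect Δm = 66.533670 − 66.002696 = 0.530974 amu
In SI units: 0.530974 amu × 1.6605×10⁻²⁷ kg/amu = 8.8168e-28 kg

8.82e-28 kg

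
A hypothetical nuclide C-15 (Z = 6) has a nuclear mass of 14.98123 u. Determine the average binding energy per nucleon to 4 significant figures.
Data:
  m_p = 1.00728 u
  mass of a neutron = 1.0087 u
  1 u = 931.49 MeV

8.740 MeV/nucleon

The nucleus contains 6 protons and 15 − 6 = 9 neutrons.
Σm = 6·m_p + 9·m_n = 6.04368 + 9.0783 = 15.12198 u
Mass defect Δm = 15.12198 − 14.98123 = 0.14075 u
Binding energy = Δm·c² = 0.14075 × 931.49 MeV/u = 131.107 MeV
Per nucleon: 131.107 / 15 = 8.740 MeV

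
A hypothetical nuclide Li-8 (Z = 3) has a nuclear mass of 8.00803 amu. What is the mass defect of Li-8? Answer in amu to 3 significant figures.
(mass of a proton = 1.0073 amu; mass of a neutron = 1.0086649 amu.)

Z = 3, so N = A − Z = 8 − 3 = 5.
Σm = 3·m_p + 5·m_n = 3.0219 + 5.0433245 = 8.0652245 amu
Mass defect Δm = 8.0652245 − 8.00803 = 0.0571945 amu

0.0572 amu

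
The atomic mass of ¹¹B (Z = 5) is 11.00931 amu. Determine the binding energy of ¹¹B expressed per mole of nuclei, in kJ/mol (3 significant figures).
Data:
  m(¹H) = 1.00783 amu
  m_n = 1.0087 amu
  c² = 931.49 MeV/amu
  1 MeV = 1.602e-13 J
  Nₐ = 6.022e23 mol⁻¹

7.37e+09 kJ/mol

Σm = 5·m(¹H) + 6·m_n = 5.03915 + 6.0522 = 11.09135 amu
The mass defect is 11.09135 − 11.00931 = 0.08204 amu.
Converting to energy: 0.08204 amu × 931.49 MeV/amu = 76.4194 MeV
Per nucleus in joules: 76.4194 MeV × 1.602e-13 J/MeV = 1.2242e-11 J
Per mole: 1.2242e-11 J × 6.022e23 mol⁻¹ = 7.3721e+12 J/mol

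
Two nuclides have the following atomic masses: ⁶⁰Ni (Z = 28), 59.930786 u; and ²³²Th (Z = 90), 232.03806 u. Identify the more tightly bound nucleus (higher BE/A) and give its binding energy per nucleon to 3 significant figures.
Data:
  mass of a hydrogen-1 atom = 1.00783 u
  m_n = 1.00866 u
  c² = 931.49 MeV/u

⁶⁰Ni; 8.78 MeV/nucleon

⁶⁰Ni: Σm = 28(1.00783) + 32(1.00866) = 60.49636 u; Δm = 0.565574 u; E_B = 526.827 MeV; E_B/A = 8.780 MeV
²³²Th: Σm = 90(1.00783) + 142(1.00866) = 233.93442 u; Δm = 1.89636 u; E_B = 1766.4 MeV; E_B/A = 7.614 MeV
⁶⁰Ni has the higher binding energy per nucleon, so it is the more tightly bound nucleus.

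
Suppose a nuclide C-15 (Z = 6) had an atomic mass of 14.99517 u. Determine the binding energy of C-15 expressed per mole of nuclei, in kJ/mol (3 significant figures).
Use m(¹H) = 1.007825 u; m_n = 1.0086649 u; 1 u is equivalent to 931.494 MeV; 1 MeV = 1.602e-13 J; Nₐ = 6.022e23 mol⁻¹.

1.17e+10 kJ/mol

The nucleus contains 6 protons and 15 − 6 = 9 neutrons.
Σm = 6·m(¹H) + 9·m_n = 6.046950 + 9.0779841 = 15.1249341 u
Δm = 15.1249341 − 14.99517 = 0.1297641 u
E_B = 0.1297641 × 931.494 = 120.874 MeV
Per nucleus in joules: 120.874 MeV × 1.602e-13 J/MeV = 1.9364e-11 J
Per mole: 1.9364e-11 J × 6.022e23 mol⁻¹ = 1.1661e+13 J/mol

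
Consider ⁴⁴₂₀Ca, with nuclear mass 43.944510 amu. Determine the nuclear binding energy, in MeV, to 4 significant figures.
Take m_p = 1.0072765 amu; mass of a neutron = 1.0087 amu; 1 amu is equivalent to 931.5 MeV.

With 20 protons and 24 neutrons (A = 44):
Σm = 20·m_p + 24·m_n = 20.1455300 + 24.2088 = 44.3543300 amu
Δm = 44.3543300 − 43.944510 = 0.4098200 amu
Converting to energy: 0.4098200 amu × 931.5 MeV/amu = 381.747 MeV

381.7 MeV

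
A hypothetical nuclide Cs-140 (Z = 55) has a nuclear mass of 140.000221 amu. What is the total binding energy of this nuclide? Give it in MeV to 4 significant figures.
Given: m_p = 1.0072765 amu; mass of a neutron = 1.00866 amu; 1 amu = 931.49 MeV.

1058 MeV

Z = 55, so N = A − Z = 140 − 55 = 85.
Σm = 55·m_p + 85·m_n = 55.4002075 + 85.73610 = 141.1363075 amu
Mass defect Δm = 141.1363075 − 140.000221 = 1.1360865 amu
Binding energy = Δm·c² = 1.1360865 × 931.49 MeV/amu = 1058.25 MeV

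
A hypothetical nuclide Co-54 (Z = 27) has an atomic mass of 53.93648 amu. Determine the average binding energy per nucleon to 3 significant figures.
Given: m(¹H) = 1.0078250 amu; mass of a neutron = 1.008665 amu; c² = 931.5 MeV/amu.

The nucleus contains 27 protons and 54 − 27 = 27 neutrons.
Σm = 27·m(¹H) + 27·m_n = 27.2112750 + 27.233955 = 54.4452300 amu
Δm = 54.4452300 − 53.93648 = 0.5087500 amu
Binding energy = Δm·c² = 0.5087500 × 931.5 MeV/amu = 473.901 MeV
Dividing by A = 54 gives 8.776 MeV per nucleon.

8.78 MeV/nucleon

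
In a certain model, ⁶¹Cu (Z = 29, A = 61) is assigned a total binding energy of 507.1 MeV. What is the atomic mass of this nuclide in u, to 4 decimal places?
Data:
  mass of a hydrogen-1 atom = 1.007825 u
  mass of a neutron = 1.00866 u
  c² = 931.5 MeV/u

60.9597 u

Mass defect = 507.1 MeV / (931.5 MeV/u) = 0.544391 u
Constituent mass = 29(1.007825) + 32(1.00866) = 61.504045 u
Atomic mass = 61.504045 − 0.544391 = 60.959654 u ≈ 60.9597 u (to 4 decimal places)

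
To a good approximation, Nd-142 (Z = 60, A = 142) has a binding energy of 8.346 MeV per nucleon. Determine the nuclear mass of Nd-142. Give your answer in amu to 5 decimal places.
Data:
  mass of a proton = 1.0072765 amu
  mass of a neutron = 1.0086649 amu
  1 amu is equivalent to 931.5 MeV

Total binding energy = 142 × 8.346 = 1185.132 MeV
Mass defect = 1185.132 MeV / (931.5 MeV/amu) = 1.2722834 amu
Constituent mass = 60(1.0072765) + 82(1.0086649) = 143.1471118 amu
Nuclear mass = 143.1471118 − 1.2722834 = 141.8748284 amu ≈ 141.87483 amu (to 5 decimal places)

141.87483 amu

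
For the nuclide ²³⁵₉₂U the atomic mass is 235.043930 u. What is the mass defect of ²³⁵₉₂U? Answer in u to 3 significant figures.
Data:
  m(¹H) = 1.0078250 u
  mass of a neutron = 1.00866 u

1.91 u

Z = 92, so N = A − Z = 235 − 92 = 143.
Total constituent mass: 92 × 1.0078250 + 143 × 1.00866 = 236.9582800 u
Δm = 236.9582800 − 235.043930 = 1.9143500 u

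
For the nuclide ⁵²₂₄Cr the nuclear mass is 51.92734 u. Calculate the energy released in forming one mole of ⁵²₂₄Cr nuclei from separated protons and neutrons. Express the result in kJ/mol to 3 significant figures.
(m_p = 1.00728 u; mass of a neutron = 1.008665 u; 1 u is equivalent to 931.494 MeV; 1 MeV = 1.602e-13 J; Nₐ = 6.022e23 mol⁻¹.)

4.40e+10 kJ/mol

Z = 24, so N = A − Z = 52 − 24 = 28.
Mass of separated nucleons = 24(1.00728) + 28(1.008665) = 24.17472 + 28.242620 = 52.417340 u
The mass defect is 52.417340 − 51.92734 = 0.490000 u.
Converting to energy: 0.490000 u × 931.494 MeV/u = 456.432 MeV
Per nucleus in joules: 456.432 MeV × 1.602e-13 J/MeV = 7.3120e-11 J
Per mole: 7.3120e-11 J × 6.022e23 mol⁻¹ = 4.4033e+13 J/mol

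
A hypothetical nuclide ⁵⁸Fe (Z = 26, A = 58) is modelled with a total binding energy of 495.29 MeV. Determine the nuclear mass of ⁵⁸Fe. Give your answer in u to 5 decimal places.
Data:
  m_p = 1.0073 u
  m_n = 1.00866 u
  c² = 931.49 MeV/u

57.93520 u

Mass defect = 495.29 MeV / (931.49 MeV/u) = 0.5317180 u
Constituent mass = 26(1.0073) + 32(1.00866) = 58.46692 u
Nuclear mass = 58.46692 − 0.5317180 = 57.9352020 u ≈ 57.93520 u (to 5 decimal places)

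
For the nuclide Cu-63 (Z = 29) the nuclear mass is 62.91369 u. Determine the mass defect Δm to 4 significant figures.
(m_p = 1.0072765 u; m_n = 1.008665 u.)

Σm = 29·m_p + 34·m_n = 29.2110185 + 34.294610 = 63.5056285 u
The mass defect is 63.5056285 − 62.91369 = 0.5919385 u.

0.5919 u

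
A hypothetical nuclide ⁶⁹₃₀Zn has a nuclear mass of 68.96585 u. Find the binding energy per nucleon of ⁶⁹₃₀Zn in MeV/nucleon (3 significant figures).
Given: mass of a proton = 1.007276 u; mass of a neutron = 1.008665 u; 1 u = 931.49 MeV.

7.97 MeV/nucleon

Total constituent mass: 30 × 1.007276 + 39 × 1.008665 = 69.556215 u
Δm = 69.556215 − 68.96585 = 0.590365 u
Converting to energy: 0.590365 u × 931.49 MeV/u = 549.919 MeV
Per nucleon: 549.919 / 69 = 7.970 MeV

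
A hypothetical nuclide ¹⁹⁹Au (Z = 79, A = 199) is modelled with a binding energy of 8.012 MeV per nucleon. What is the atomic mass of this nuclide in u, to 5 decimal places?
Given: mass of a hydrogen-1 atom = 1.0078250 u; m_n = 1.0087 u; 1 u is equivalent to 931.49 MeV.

198.95052 u

Total binding energy = 199 × 8.012 = 1594.388 MeV
Mass defect = 1594.388 MeV / (931.49 MeV/u) = 1.7116534 u
Constituent mass = 79(1.0078250) + 120(1.0087) = 200.6621750 u
Atomic mass = 200.6621750 − 1.7116534 = 198.9505216 u ≈ 198.95052 u (to 5 decimal places)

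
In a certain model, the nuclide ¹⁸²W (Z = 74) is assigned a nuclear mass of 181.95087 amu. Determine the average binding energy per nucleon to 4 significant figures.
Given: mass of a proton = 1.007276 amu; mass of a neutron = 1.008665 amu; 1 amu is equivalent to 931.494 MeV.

7.797 MeV/nucleon

The nucleus contains 74 protons and 182 − 74 = 108 neutrons.
Mass of separated nucleons = 74(1.007276) + 108(1.008665) = 74.538424 + 108.935820 = 183.474244 amu
Mass defect Δm = 183.474244 − 181.95087 = 1.523374 amu
Converting to energy: 1.523374 amu × 931.494 MeV/amu = 1419.01 MeV
Per nucleon: 1419.01 / 182 = 7.797 MeV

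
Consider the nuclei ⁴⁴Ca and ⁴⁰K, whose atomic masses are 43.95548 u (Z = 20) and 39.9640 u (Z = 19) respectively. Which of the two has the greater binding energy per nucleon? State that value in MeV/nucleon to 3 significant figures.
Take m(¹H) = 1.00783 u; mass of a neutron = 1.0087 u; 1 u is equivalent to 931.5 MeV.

⁴⁴Ca; 8.68 MeV/nucleon

⁴⁴Ca: Σm = 20(1.00783) + 24(1.0087) = 44.36540 u; Δm = 0.40992 u; E_B = 381.84 MeV; E_B/A = 8.678 MeV
⁴⁰K: Σm = 19(1.00783) + 21(1.0087) = 40.33147 u; Δm = 0.36747 u; E_B = 342.298 MeV; E_B/A = 8.557 MeV
⁴⁴Ca has the higher binding energy per nucleon, so it is the more tightly bound nucleus.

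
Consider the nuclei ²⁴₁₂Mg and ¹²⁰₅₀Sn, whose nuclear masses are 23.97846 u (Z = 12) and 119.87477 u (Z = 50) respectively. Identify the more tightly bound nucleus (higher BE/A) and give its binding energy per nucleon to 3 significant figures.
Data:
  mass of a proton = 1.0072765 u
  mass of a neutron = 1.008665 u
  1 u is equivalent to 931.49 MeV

²⁴₁₂Mg: Σm = 12(1.0072765) + 12(1.008665) = 24.1912980 u; Δm = 0.2128380 u; E_B = 198.26 MeV; E_B/A = 8.261 MeV
¹²⁰₅₀Sn: Σm = 50(1.0072765) + 70(1.008665) = 120.9703750 u; Δm = 1.0956050 u; E_B = 1020.545 MeV; E_B/A = 8.5045 MeV
¹²⁰₅₀Sn has the higher binding energy per nucleon, so it is the more tightly bound nucleus.

¹²⁰₅₀Sn; 8.50 MeV/nucleon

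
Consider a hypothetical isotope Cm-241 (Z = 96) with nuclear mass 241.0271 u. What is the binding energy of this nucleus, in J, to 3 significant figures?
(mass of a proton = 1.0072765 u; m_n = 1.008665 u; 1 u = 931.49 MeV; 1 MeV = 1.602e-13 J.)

Σm = 96·m_p + 145·m_n = 96.6985440 + 146.256425 = 242.9549690 u
Mass defect Δm = 242.9549690 − 241.0271 = 1.9278690 u
E_B = 1.9278690 × 931.49 = 1795.79 MeV
In joules: 1795.79 MeV × 1.602e-13 J/MeV = 2.8769e-10 J

2.88e-10 J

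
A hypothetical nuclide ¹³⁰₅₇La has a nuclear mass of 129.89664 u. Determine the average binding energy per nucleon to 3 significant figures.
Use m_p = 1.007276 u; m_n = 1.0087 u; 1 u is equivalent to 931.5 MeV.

8.26 MeV/nucleon

The nucleus contains 57 protons and 130 − 57 = 73 neutrons.
Total constituent mass: 57 × 1.007276 + 73 × 1.0087 = 131.049832 u
Δm = 131.049832 − 129.89664 = 1.153192 u
Binding energy = Δm·c² = 1.153192 × 931.5 MeV/u = 1074.20 MeV
Per nucleon: 1074.20 / 130 = 8.263 MeV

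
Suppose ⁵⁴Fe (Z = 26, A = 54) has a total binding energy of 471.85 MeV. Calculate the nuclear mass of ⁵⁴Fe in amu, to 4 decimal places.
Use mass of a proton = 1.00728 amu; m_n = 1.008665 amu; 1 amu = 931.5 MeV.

53.9254 amu

Mass defect = 471.85 MeV / (931.5 MeV/amu) = 0.506549 amu
Constituent mass = 26(1.00728) + 28(1.008665) = 54.431900 amu
Nuclear mass = 54.431900 − 0.506549 = 53.925351 amu ≈ 53.9254 amu (to 4 decimal places)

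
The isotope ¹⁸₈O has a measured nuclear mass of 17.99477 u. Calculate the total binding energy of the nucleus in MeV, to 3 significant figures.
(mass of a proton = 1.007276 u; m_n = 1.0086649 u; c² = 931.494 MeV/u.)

140 MeV

With 8 protons and 10 neutrons (A = 18):
Mass of separated nucleons = 8(1.007276) + 10(1.0086649) = 8.058208 + 10.0866490 = 18.1448570 u
The mass defect is 18.1448570 − 17.99477 = 0.1500870 u.
Converting to energy: 0.1500870 u × 931.494 MeV/u = 139.805 MeV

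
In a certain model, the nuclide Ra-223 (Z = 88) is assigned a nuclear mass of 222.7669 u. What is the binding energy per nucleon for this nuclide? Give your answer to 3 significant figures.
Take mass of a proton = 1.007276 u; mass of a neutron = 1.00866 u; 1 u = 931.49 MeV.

With 88 protons and 135 neutrons (A = 223):
Σm = 88·m_p + 135·m_n = 88.640288 + 136.16910 = 224.809388 u
Mass defect Δm = 224.809388 − 222.7669 = 2.042488 u
Binding energy = Δm·c² = 2.042488 × 931.49 MeV/u = 1902.56 MeV
Dividing by A = 223 gives 8.532 MeV per nucleon.

8.53 MeV/nucleon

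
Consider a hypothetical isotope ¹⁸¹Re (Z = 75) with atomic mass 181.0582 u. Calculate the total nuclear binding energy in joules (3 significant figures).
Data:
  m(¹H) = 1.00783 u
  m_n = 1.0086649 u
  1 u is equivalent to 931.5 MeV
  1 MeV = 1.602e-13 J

Σm = 75·m(¹H) + 106·m_n = 75.58725 + 106.9184794 = 182.5057294 u
Δm = 182.5057294 − 181.0582 = 1.4475294 u
Binding energy = Δm·c² = 1.4475294 × 931.5 MeV/u = 1348.37 MeV
In joules: 1348.37 MeV × 1.602e-13 J/MeV = 2.1601e-10 J

2.16e-10 J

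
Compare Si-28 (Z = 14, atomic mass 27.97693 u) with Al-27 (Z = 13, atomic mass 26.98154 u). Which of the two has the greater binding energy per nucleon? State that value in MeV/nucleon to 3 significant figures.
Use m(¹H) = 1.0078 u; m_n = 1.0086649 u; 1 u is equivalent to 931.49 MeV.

Si-28; 8.44 MeV/nucleon

Si-28: Σm = 14(1.0078) + 14(1.0086649) = 28.2305086 u; Δm = 0.2535786 u; E_B = 236.21 MeV; E_B/A = 8.436 MeV
Al-27: Σm = 13(1.0078) + 14(1.0086649) = 27.2227086 u; Δm = 0.2411686 u; E_B = 224.65 MeV; E_B/A = 8.320 MeV
Si-28 has the higher binding energy per nucleon, so it is the more tightly bound nucleus.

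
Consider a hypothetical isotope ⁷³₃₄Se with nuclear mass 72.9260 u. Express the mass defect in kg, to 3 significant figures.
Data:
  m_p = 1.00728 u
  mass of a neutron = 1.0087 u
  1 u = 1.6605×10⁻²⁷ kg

1.10e-27 kg

Total constituent mass: 34 × 1.00728 + 39 × 1.0087 = 73.58682 u
Mass defect Δm = 73.58682 − 72.9260 = 0.66082 u
In SI units: 0.66082 u × 1.6605×10⁻²⁷ kg/u = 1.0973e-27 kg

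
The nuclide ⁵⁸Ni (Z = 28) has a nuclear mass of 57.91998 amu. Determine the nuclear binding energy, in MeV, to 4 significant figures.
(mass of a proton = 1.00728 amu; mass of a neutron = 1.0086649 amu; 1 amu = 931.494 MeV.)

506.6 MeV

Mass of separated nucleons = 28(1.00728) + 30(1.0086649) = 28.20384 + 30.2599470 = 58.4637870 amu
Mass defect Δm = 58.4637870 − 57.91998 = 0.5438070 amu
E_B = 0.5438070 × 931.494 = 506.553 MeV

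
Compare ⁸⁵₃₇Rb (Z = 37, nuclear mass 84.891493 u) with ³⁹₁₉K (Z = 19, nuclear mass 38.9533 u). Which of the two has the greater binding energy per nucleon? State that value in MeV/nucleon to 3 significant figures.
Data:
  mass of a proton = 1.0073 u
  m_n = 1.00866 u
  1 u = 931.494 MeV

⁸⁵₃₇Rb: Σm = 37(1.0073) + 48(1.00866) = 85.68578 u; Δm = 0.794287 u; E_B = 739.87 MeV; E_B/A = 8.704 MeV
³⁹₁₉K: Σm = 19(1.0073) + 20(1.00866) = 39.31190 u; Δm = 0.35860 u; E_B = 334.034 MeV; E_B/A = 8.56497 MeV
⁸⁵₃₇Rb has the higher binding energy per nucleon, so it is the more tightly bound nucleus.

⁸⁵₃₇Rb; 8.70 MeV/nucleon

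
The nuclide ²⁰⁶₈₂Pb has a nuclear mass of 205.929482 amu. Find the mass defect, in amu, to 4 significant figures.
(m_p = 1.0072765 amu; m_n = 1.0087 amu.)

1.746 amu

Mass of separated nucleons = 82(1.0072765) + 124(1.0087) = 82.5966730 + 125.0788 = 207.6754730 amu
Mass defect Δm = 207.6754730 − 205.929482 = 1.7459910 amu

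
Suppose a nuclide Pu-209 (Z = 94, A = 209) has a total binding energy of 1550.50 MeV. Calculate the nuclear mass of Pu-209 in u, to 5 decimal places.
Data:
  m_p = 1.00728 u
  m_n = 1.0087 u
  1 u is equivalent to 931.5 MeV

209.02030 u

Mass defect = 1550.50 MeV / (931.5 MeV/u) = 1.6645196 u
Constituent mass = 94(1.00728) + 115(1.0087) = 210.68482 u
Nuclear mass = 210.68482 − 1.6645196 = 209.0203004 u ≈ 209.02030 u (to 5 decimal places)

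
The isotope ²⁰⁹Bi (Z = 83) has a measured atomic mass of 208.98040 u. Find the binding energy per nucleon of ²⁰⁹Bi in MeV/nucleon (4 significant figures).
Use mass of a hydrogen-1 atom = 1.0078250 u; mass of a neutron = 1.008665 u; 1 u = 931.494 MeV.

7.848 MeV/nucleon

With 83 protons and 126 neutrons (A = 209):
Mass of separated nucleons = 83(1.0078250) + 126(1.008665) = 83.6494750 + 127.091790 = 210.7412650 u
Mass defect Δm = 210.7412650 − 208.98040 = 1.7608650 u
E_B = 1.7608650 × 931.494 = 1640.24 MeV
Per nucleon: 1640.24 / 209 = 7.848 MeV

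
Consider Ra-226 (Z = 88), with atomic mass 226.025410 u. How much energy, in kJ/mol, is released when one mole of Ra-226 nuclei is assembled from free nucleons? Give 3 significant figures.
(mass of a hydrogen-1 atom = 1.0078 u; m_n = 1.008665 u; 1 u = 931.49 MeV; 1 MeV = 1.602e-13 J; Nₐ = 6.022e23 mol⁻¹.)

1.67e+11 kJ/mol

The nucleus contains 88 protons and 226 − 88 = 138 neutrons.
Mass of separated nucleons = 88(1.0078) + 138(1.008665) = 88.6864 + 139.195770 = 227.882170 u
The mass defect is 227.882170 − 226.025410 = 1.856760 u.
E_B = 1.856760 × 931.49 = 1729.55 MeV
Per nucleus in joules: 1729.55 MeV × 1.602e-13 J/MeV = 2.7707e-10 J
Per mole: 2.7707e-10 J × 6.022e23 mol⁻¹ = 1.6685e+14 J/mol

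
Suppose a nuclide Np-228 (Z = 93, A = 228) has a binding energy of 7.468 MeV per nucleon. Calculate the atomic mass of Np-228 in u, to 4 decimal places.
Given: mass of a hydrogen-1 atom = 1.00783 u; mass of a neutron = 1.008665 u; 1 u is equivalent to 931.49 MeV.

Total binding energy = 228 × 7.468 = 1702.704 MeV
Mass defect = 1702.704 MeV / (931.49 MeV/u) = 1.827936 u
Constituent mass = 93(1.00783) + 135(1.008665) = 229.897965 u
Atomic mass = 229.897965 − 1.827936 = 228.070029 u ≈ 228.0700 u (to 4 decimal places)

228.0700 u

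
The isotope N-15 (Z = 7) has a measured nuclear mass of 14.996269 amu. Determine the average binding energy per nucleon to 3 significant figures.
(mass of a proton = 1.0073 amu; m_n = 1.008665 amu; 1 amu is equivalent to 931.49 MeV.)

7.71 MeV/nucleon

Total constituent mass: 7 × 1.0073 + 8 × 1.008665 = 15.120420 amu
The mass defect is 15.120420 − 14.996269 = 0.124151 amu.
Converting to energy: 0.124151 amu × 931.49 MeV/amu = 115.645 MeV
Dividing by A = 15 gives 7.710 MeV per nucleon.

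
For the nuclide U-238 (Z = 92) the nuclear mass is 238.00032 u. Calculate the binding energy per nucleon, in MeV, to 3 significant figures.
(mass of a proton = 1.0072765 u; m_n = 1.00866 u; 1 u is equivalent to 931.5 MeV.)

7.57 MeV/nucleon

Total constituent mass: 92 × 1.0072765 + 146 × 1.00866 = 239.9337980 u
Δm = 239.9337980 − 238.00032 = 1.9334780 u
Binding energy = Δm·c² = 1.9334780 × 931.5 MeV/u = 1801.03 MeV
Dividing by A = 238 gives 7.567 MeV per nucleon.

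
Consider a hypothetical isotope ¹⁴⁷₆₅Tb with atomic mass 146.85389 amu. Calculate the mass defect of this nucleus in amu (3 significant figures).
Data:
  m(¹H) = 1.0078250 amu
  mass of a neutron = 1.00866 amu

1.36 amu

Σm = 65·m(¹H) + 82·m_n = 65.5086250 + 82.71012 = 148.2187450 amu
Mass defect Δm = 148.2187450 − 146.85389 = 1.3648550 amu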